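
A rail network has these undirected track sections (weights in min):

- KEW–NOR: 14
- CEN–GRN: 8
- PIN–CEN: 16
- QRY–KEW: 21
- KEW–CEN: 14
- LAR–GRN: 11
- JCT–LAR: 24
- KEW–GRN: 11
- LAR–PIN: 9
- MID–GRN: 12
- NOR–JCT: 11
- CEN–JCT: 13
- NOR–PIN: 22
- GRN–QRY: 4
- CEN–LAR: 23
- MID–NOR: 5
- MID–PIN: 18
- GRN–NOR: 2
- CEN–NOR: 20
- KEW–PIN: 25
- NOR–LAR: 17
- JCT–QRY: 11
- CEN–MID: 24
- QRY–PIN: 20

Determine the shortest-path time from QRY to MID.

Compare a few routes:
QRY - GRN - MID: 4+12 = 16
QRY - GRN - NOR - MID: 4+2+5 = 11
The minimum is 11 min via QRY - GRN - NOR - MID.

11 min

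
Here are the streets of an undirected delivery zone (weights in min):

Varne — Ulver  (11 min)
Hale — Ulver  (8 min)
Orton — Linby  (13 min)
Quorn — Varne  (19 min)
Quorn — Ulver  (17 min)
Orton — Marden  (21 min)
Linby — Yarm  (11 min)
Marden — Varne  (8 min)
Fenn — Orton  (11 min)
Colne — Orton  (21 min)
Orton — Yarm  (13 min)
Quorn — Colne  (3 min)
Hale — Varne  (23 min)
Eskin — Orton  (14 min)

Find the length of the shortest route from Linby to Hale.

61 min

Enumerating some paths:
Linby - Orton - Colne - Quorn - Ulver - Hale: 13+21+3+17+8 = 62
Linby - Orton - Marden - Varne - Hale: 13+21+8+23 = 65
Linby - Orton - Marden - Varne - Ulver - Hale: 13+21+8+11+8 = 61
The minimum is 61 min via Linby - Orton - Marden - Varne - Ulver - Hale.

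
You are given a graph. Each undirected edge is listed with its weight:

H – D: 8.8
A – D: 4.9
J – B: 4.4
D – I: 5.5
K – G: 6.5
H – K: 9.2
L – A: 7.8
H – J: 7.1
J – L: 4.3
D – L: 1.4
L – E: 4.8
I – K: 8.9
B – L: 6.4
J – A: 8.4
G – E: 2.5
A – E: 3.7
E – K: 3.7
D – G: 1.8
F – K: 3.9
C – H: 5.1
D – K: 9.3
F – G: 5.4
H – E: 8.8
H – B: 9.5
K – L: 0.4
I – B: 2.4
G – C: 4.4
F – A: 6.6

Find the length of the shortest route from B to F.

10.7

Shortest distances from B:
B: 0
I: 2.4  (via B)
J: 4.4  (via B)
L: 6.4  (via B)
K: 6.8  (via L)
D: 7.8  (via L)
H: 9.5  (via B)
G: 9.6  (via D)
E: 10.5  (via K)
F: 10.7  (via K)
Shortest route: B → L → K → F = 10.7.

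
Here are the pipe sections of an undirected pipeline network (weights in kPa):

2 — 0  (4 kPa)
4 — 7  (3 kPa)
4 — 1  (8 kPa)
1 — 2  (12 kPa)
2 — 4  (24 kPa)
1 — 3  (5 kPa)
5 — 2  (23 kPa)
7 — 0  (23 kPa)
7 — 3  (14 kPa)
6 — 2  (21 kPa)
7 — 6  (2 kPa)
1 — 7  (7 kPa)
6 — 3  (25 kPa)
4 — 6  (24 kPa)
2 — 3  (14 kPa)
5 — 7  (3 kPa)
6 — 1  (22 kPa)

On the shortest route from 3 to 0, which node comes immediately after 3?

2

Enumerating some paths:
3 - 2 - 0: 14+4 = 18
3 - 1 - 2 - 0: 5+12+4 = 21
3 - 1 - 7 - 0: 5+7+23 = 35
Cheapest is 3 - 2 - 0 at 18 kPa.
So from 3 the first move is to 2.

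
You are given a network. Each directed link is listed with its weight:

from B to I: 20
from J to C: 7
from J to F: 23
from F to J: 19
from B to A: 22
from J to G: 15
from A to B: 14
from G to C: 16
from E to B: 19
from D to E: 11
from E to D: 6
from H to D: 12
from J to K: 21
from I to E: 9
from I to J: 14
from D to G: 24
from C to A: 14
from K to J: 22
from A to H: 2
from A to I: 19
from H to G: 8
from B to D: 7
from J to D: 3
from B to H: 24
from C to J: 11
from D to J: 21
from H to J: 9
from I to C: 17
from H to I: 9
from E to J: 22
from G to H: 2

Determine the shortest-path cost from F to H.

36

Enumerating some paths:
F–J–G–C–A–H: 19+15+16+14+2 = 66
F–J–C–A–H: 19+7+14+2 = 42
F–J–G–H: 19+15+2 = 36
F–J–D–G–H: 19+3+24+2 = 48
The minimum is 36 via F–J–G–H.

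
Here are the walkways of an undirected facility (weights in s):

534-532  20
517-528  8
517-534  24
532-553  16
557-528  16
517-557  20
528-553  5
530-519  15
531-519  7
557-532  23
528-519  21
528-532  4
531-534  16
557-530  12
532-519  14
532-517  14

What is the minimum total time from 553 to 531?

30 s

Settle nodes by increasing distance from 553:
553: 0
528: 5  (via 553)
532: 9  (via 528)
517: 13  (via 528)
557: 21  (via 528)
519: 23  (via 532)
534: 29  (via 532)
531: 30  (via 519)
Shortest route: 553 → 528 → 532 → 519 → 531 = 30 s.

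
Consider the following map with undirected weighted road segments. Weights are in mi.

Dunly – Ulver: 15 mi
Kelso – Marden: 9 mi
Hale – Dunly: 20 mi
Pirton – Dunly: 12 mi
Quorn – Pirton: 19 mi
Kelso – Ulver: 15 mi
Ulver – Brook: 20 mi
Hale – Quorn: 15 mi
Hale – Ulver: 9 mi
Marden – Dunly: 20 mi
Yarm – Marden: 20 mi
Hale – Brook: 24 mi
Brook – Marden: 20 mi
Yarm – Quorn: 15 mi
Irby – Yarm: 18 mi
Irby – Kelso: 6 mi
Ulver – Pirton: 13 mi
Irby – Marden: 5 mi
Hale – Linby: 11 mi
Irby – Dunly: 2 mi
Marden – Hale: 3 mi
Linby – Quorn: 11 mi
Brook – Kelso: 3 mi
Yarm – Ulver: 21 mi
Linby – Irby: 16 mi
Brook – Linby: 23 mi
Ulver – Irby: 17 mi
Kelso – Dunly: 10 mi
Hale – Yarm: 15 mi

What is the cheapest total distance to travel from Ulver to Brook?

Running Dijkstra from Ulver:
Ulver: 0
Hale: 9  (via Ulver)
Marden: 12  (via Hale)
Pirton: 13  (via Ulver)
Dunly: 15  (via Ulver)
Kelso: 15  (via Ulver)
Irby: 17  (via Ulver)
Brook: 18  (via Kelso)
Shortest route: Ulver–Kelso–Brook = 18 mi.

18 mi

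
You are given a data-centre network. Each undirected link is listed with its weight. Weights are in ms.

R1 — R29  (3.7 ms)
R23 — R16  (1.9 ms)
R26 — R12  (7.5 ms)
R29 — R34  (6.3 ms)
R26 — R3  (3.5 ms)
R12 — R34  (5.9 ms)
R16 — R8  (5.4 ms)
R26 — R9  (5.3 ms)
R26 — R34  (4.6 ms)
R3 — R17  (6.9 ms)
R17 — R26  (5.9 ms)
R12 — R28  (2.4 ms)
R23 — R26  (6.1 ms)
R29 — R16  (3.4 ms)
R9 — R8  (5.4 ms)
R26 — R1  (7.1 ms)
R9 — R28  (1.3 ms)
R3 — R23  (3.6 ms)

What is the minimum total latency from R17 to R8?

16.6 ms

Compare a few routes:
R17 - R3 - R23 - R16 - R8: 6.9+3.6+1.9+5.4 = 17.8
R17 - R26 - R9 - R8: 5.9+5.3+5.4 = 16.6
Cheapest is R17 - R26 - R9 - R8 at 16.6 ms.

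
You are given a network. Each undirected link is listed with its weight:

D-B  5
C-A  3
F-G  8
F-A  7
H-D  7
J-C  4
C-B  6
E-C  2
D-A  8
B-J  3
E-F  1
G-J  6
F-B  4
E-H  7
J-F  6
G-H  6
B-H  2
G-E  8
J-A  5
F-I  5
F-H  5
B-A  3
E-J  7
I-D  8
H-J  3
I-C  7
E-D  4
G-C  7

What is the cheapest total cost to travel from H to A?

Settle nodes by increasing distance from H:
H: 0
B: 2  (via H)
J: 3  (via H)
A: 5  (via B)
Shortest route: H → B → A = 5.

5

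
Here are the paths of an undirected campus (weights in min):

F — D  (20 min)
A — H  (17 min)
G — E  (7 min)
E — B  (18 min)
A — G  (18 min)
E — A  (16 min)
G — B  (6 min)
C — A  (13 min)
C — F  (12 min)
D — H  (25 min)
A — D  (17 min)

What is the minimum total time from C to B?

37 min

Shortest distances from C:
C: 0
F: 12  (via C)
A: 13  (via C)
E: 29  (via A)
D: 30  (via A)
H: 30  (via A)
G: 31  (via A)
B: 37  (via G)
Shortest route: C–A–G–B = 37 min.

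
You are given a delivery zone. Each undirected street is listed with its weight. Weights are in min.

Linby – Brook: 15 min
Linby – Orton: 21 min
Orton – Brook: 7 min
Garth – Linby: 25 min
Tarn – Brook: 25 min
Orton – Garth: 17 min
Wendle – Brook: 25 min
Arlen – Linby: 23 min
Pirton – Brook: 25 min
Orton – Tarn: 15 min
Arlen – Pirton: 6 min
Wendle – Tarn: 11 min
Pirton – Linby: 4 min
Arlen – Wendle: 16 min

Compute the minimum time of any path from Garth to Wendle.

43 min

Enumerating some paths:
Garth - Orton - Tarn - Wendle: 17+15+11 = 43
Garth - Orton - Brook - Tarn - Wendle: 17+7+25+11 = 60
Garth - Linby - Pirton - Arlen - Wendle: 25+4+6+16 = 51
Garth - Orton - Brook - Wendle: 17+7+25 = 49
The minimum is 43 min via Garth - Orton - Tarn - Wendle.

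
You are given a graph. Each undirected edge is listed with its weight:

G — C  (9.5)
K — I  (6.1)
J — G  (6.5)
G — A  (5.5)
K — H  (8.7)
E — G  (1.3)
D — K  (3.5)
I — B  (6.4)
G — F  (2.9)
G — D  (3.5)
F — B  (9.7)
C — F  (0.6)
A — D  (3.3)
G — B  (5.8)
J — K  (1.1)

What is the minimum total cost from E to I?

Shortest distances from E:
E: 0
G: 1.3  (via E)
F: 4.2  (via G)
C: 4.8  (via F)
D: 4.8  (via G)
A: 6.8  (via G)
B: 7.1  (via G)
J: 7.8  (via G)
K: 8.3  (via D)
I: 13.5  (via B)
Shortest route: E → G → B → I = 13.5.

13.5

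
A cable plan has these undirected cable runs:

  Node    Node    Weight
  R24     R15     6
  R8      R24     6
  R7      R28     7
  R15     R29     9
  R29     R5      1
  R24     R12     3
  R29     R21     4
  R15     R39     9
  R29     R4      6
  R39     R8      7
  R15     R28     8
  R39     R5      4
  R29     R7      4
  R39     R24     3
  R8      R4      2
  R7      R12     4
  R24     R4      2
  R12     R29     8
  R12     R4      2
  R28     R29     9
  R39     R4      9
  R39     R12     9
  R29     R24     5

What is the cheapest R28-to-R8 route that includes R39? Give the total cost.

21

Best R28 to R39: R28 → R29 → R5 → R39 costing 14
Shortest R39→R8: R39 → R8 = 7
Total via R39: 14 + 7 = 21.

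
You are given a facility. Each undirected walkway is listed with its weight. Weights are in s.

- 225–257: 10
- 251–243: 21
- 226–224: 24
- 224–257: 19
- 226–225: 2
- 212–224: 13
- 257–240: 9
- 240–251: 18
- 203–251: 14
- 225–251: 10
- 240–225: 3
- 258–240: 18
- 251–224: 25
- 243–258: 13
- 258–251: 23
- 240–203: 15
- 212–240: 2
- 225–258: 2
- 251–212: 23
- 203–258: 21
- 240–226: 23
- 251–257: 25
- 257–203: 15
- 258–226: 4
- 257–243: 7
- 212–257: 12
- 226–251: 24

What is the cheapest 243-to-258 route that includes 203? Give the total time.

42 s

Shortest 243→203: 243 → 257 → 203 = 22
Best 203 to 258: 203 → 240 → 225 → 258 costing 20
Total via 203: 22 + 20 = 42 s.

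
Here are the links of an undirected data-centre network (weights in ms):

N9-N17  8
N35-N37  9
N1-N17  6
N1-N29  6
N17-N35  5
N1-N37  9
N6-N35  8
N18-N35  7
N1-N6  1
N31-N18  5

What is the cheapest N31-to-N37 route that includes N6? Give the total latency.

30 ms

Best N31 to N6: N31 → N18 → N35 → N6 costing 20
Best N6 to N37: N6 → N1 → N37 costing 10
Total via N6: 20 + 10 = 30 ms.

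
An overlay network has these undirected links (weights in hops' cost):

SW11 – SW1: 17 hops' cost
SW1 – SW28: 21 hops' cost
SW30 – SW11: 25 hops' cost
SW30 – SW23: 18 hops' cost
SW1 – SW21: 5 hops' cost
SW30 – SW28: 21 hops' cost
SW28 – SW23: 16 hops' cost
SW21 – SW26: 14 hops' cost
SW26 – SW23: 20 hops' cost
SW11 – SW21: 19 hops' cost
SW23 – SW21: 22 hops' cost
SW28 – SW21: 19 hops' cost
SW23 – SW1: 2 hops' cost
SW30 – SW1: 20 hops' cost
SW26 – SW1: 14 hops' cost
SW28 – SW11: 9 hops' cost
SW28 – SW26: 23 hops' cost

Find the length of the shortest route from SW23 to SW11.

Running Dijkstra from SW23:
SW23: 0
SW1: 2  (via SW23)
SW21: 7  (via SW1)
SW28: 16  (via SW23)
SW26: 16  (via SW1)
SW30: 18  (via SW23)
SW11: 19  (via SW1)
Shortest route: SW23 → SW1 → SW11 = 19 hops' cost.

19 hops' cost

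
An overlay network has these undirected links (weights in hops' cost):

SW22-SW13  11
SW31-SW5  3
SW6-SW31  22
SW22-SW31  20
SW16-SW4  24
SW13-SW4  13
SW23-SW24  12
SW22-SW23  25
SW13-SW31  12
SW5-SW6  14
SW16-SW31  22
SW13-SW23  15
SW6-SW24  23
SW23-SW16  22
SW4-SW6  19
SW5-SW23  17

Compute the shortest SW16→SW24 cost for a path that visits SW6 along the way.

Shortest SW16→SW6: SW16 → SW31 → SW5 → SW6 = 39
Best SW6 to SW24: SW6 → SW24 costing 23
Total via SW6: 39 + 23 = 62 hops' cost.

62 hops' cost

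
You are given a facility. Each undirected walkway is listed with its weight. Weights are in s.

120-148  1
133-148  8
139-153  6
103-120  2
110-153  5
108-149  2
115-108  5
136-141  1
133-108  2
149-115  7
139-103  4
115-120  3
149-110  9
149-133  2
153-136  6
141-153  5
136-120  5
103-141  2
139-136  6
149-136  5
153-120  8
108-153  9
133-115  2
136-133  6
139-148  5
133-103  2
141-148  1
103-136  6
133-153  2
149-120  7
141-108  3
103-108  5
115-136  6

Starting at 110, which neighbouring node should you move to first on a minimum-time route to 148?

153

Compare a few routes:
110 → 153 → 133 → 103 → 120 → 148: 5+2+2+2+1 = 12
110 → 153 → 141 → 148: 5+5+1 = 11
The minimum is 11 s via 110 → 153 → 141 → 148.
So from 110 the first move is to 153.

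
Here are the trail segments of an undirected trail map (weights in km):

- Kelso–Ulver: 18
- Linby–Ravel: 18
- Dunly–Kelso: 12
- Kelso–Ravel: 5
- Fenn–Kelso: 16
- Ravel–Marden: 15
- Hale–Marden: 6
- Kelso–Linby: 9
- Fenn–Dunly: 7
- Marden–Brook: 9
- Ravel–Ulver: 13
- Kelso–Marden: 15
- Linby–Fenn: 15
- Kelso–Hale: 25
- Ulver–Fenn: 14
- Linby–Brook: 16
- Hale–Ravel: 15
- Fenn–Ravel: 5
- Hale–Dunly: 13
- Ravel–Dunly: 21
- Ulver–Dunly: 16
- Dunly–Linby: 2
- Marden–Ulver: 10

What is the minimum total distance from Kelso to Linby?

9 km

Settle nodes by increasing distance from Kelso:
Kelso: 0
Ravel: 5  (via Kelso)
Linby: 9  (via Kelso)
Shortest route: Kelso–Linby = 9 km.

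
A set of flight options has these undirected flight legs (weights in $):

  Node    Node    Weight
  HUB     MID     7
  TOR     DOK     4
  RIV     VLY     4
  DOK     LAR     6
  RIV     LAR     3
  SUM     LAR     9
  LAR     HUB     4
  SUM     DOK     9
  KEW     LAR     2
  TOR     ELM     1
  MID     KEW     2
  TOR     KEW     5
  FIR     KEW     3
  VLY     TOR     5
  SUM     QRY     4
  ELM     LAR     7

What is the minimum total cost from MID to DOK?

$10

Candidate routes:
MID–KEW–TOR–DOK: 2+5+4 = 11
MID–KEW–LAR–DOK: 2+2+6 = 10
Cheapest is MID–KEW–LAR–DOK at $10.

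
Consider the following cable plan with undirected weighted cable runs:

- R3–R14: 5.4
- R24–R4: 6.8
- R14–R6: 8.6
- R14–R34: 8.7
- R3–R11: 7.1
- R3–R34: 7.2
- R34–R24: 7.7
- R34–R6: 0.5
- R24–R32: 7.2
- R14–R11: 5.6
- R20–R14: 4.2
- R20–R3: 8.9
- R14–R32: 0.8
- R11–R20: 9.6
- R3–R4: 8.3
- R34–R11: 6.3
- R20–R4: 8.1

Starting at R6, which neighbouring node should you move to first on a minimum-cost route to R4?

R34

Enumerating some paths:
R6 → R34 → R3 → R4: 0.5+7.2+8.3 = 16
R6 → R34 → R24 → R4: 0.5+7.7+6.8 = 15
R6 → R14 → R20 → R4: 8.6+4.2+8.1 = 20.9
Cheapest is R6 → R34 → R24 → R4 at 15.
So from R6 the first move is to R34.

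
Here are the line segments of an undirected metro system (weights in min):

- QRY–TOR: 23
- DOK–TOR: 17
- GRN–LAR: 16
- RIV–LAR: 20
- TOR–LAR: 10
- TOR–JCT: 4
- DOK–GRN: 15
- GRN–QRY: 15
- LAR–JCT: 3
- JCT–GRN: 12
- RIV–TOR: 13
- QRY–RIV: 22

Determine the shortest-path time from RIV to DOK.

30 min

Candidate routes:
RIV–LAR–JCT–TOR–DOK: 20+3+4+17 = 44
RIV–TOR–DOK: 13+17 = 30
RIV–TOR–JCT–GRN–DOK: 13+4+12+15 = 44
The minimum is 30 min via RIV–TOR–DOK.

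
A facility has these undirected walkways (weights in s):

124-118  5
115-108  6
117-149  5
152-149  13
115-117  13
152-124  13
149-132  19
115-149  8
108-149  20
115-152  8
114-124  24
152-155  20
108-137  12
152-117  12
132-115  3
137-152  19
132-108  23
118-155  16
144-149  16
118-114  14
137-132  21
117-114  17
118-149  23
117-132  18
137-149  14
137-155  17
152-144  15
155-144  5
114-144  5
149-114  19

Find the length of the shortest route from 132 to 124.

24 s

Enumerating some paths:
132 → 115 → 152 → 124: 3+8+13 = 24
132 → 115 → 149 → 118 → 124: 3+8+23+5 = 39
132 → 115 → 149 → 152 → 124: 3+8+13+13 = 37
The minimum is 24 s via 132 → 115 → 152 → 124.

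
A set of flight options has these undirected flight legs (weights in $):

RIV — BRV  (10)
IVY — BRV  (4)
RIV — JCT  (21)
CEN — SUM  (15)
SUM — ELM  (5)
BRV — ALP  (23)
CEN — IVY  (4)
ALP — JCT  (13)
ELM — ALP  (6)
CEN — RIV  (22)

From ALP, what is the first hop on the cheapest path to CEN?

ELM

Enumerating some paths:
ALP–ELM–SUM–CEN: 6+5+15 = 26
ALP–BRV–IVY–CEN: 23+4+4 = 31
Cheapest is ALP–ELM–SUM–CEN at $26.
So from ALP the first move is to ELM.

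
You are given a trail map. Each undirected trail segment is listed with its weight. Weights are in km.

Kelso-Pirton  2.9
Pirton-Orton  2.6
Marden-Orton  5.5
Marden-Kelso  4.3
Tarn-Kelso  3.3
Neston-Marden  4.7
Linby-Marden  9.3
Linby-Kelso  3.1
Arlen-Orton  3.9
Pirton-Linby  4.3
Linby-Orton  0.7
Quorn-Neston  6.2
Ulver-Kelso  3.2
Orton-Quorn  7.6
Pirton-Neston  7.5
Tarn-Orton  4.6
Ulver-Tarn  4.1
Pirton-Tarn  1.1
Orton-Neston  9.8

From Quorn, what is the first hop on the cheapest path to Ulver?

Orton

Compare a few routes:
Quorn → Orton → Pirton → Tarn → Ulver: 7.6+2.6+1.1+4.1 = 15.4
Quorn → Orton → Linby → Kelso → Ulver: 7.6+0.7+3.1+3.2 = 14.6
Quorn → Orton → Pirton → Kelso → Ulver: 7.6+2.6+2.9+3.2 = 16.3
Cheapest is Quorn → Orton → Linby → Kelso → Ulver at 14.6 km.
So from Quorn the first move is to Orton.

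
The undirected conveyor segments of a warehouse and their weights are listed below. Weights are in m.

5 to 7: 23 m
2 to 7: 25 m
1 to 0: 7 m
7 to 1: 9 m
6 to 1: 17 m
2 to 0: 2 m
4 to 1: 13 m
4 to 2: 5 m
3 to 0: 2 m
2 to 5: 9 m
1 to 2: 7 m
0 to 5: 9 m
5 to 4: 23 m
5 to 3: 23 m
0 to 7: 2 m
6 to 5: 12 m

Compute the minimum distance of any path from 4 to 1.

Compare a few routes:
4 → 2 → 1: 5+7 = 12
4 → 2 → 0 → 7 → 1: 5+2+2+9 = 18
4 → 2 → 0 → 1: 5+2+7 = 14
4 → 1: 13 = 13
Cheapest is 4 → 2 → 1 at 12 m.

12 m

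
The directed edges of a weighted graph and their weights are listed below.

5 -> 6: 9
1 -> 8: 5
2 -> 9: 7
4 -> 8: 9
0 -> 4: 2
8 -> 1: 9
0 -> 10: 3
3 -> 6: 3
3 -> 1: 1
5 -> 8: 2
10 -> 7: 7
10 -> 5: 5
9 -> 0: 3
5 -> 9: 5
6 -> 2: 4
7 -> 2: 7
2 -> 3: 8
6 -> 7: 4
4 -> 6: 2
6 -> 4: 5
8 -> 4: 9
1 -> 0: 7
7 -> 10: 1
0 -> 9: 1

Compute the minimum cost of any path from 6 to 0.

14

Settle nodes by increasing distance from 6:
6: 0
2: 4  (via 6)
7: 4  (via 6)
4: 5  (via 6)
10: 5  (via 7)
5: 10  (via 10)
9: 11  (via 2)
3: 12  (via 2)
8: 12  (via 5)
1: 13  (via 3)
0: 14  (via 9)
Shortest route: 6–2–9–0 = 14.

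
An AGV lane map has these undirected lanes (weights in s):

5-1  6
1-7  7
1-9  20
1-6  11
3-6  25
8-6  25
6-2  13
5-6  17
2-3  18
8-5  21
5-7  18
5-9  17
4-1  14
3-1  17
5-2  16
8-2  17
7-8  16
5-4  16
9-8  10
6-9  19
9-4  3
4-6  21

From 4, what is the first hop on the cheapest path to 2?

9

Enumerating some paths:
4 - 5 - 2: 16+16 = 32
4 - 9 - 8 - 2: 3+10+17 = 30
4 - 9 - 6 - 2: 3+19+13 = 35
4 - 6 - 2: 21+13 = 34
The minimum is 30 s via 4 - 9 - 8 - 2.
So from 4 the first move is to 9.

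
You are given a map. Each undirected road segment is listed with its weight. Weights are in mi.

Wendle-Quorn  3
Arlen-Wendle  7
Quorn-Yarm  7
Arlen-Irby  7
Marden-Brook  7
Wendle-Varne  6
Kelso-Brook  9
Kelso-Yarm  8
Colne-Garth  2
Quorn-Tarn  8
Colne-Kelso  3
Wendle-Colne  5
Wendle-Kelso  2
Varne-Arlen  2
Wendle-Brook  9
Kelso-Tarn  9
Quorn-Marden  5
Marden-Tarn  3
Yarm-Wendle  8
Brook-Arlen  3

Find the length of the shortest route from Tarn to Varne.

15 mi

Enumerating some paths:
Tarn–Kelso–Wendle–Varne: 9+2+6 = 17
Tarn–Marden–Brook–Arlen–Varne: 3+7+3+2 = 15
Tarn–Marden–Quorn–Wendle–Varne: 3+5+3+6 = 17
The minimum is 15 mi via Tarn–Marden–Brook–Arlen–Varne.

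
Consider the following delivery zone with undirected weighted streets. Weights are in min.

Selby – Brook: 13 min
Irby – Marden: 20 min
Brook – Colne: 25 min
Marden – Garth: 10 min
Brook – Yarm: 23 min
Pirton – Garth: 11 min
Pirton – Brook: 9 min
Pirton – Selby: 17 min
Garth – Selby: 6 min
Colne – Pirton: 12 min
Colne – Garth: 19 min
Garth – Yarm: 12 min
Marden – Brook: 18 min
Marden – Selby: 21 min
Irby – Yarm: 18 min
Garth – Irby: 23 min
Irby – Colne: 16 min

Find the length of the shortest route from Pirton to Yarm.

23 min

Shortest distances from Pirton:
Pirton: 0
Brook: 9  (via Pirton)
Garth: 11  (via Pirton)
Colne: 12  (via Pirton)
Selby: 17  (via Pirton)
Marden: 21  (via Garth)
Yarm: 23  (via Garth)
Shortest route: Pirton–Garth–Yarm = 23 min.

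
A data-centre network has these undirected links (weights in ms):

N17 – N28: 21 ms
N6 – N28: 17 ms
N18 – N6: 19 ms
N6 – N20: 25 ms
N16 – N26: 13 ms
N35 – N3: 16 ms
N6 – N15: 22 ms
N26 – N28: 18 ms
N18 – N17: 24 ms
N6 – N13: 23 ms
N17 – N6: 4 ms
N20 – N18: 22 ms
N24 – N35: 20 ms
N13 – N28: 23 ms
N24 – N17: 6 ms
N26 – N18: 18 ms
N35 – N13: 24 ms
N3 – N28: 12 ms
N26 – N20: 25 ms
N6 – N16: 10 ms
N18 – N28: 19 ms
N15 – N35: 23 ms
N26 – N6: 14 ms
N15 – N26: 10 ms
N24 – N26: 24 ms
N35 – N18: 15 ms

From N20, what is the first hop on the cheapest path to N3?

Compare a few routes:
N20 → N6 → N28 → N3: 25+17+12 = 54
N20 → N18 → N35 → N3: 22+15+16 = 53
N20 → N26 → N28 → N3: 25+18+12 = 55
The minimum is 53 ms via N20 → N18 → N35 → N3.
So from N20 the first move is to N18.

N18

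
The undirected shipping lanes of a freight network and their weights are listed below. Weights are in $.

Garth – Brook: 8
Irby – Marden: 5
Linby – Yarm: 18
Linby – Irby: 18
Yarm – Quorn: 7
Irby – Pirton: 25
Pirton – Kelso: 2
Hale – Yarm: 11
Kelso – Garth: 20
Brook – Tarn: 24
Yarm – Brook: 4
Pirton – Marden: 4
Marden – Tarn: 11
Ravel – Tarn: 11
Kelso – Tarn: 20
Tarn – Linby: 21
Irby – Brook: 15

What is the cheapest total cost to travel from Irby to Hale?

Compare a few routes:
Irby - Marden - Pirton - Kelso - Garth - Brook - Yarm - Hale: 5+4+2+20+8+4+11 = 54
Irby - Linby - Yarm - Hale: 18+18+11 = 47
Irby - Brook - Yarm - Hale: 15+4+11 = 30
Cheapest is Irby - Brook - Yarm - Hale at $30.

$30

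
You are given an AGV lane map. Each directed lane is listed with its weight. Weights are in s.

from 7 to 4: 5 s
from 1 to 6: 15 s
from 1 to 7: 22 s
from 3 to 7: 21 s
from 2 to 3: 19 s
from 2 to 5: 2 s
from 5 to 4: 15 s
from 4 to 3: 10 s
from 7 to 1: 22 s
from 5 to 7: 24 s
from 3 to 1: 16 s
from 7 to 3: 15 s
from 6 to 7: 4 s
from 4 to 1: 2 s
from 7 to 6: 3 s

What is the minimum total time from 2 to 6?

29 s

Candidate routes:
2 - 5 - 4 - 1 - 6: 2+15+2+15 = 34
2 - 3 - 7 - 6: 19+21+3 = 43
2 - 5 - 7 - 6: 2+24+3 = 29
2 - 5 - 4 - 1 - 7 - 6: 2+15+2+22+3 = 44
The minimum is 29 s via 2 - 5 - 7 - 6.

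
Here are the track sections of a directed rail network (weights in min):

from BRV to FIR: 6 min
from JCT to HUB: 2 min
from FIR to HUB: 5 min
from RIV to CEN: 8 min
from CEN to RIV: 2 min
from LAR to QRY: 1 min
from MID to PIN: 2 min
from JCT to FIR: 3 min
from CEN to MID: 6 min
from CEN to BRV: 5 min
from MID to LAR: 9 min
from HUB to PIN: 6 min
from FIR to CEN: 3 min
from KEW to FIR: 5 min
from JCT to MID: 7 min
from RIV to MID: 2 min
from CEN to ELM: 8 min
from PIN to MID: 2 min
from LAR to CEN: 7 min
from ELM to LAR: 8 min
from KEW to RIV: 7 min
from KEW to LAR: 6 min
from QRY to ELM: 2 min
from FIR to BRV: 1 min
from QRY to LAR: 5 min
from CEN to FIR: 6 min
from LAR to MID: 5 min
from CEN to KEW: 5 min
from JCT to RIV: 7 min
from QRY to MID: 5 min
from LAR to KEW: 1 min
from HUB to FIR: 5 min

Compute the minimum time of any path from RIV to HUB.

19 min

Running Dijkstra from RIV:
RIV: 0
MID: 2  (via RIV)
PIN: 4  (via MID)
CEN: 8  (via RIV)
LAR: 11  (via MID)
KEW: 12  (via LAR)
QRY: 12  (via LAR)
BRV: 13  (via CEN)
FIR: 14  (via CEN)
ELM: 14  (via QRY)
HUB: 19  (via FIR)
Shortest route: RIV → CEN → FIR → HUB = 19 min.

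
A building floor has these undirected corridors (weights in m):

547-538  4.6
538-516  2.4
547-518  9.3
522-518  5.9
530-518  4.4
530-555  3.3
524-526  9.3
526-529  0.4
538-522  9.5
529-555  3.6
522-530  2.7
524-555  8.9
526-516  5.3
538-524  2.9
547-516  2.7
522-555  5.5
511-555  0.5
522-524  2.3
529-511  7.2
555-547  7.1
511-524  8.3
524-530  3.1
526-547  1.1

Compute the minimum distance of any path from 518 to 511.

8.2 m

Enumerating some paths:
518 - 530 - 555 - 511: 4.4+3.3+0.5 = 8.2
518 - 522 - 555 - 511: 5.9+5.5+0.5 = 11.9
The minimum is 8.2 m via 518 - 530 - 555 - 511.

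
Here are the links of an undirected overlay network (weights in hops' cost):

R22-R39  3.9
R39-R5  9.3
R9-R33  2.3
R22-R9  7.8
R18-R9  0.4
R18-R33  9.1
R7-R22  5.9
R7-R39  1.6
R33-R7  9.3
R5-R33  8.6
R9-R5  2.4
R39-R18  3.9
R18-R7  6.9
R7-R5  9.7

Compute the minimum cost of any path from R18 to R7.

5.5 hops' cost

Enumerating some paths:
R18 → R7: 6.9 = 6.9
R18 → R9 → R33 → R7: 0.4+2.3+9.3 = 12
R18 → R39 → R7: 3.9+1.6 = 5.5
The minimum is 5.5 hops' cost via R18 → R39 → R7.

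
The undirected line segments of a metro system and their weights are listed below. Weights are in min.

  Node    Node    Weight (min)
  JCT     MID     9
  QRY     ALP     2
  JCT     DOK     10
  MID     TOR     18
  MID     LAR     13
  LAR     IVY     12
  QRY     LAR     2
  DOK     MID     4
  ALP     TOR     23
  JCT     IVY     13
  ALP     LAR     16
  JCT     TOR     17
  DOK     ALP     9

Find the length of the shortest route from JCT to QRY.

21 min

Running Dijkstra from JCT:
JCT: 0
MID: 9  (via JCT)
DOK: 10  (via JCT)
IVY: 13  (via JCT)
TOR: 17  (via JCT)
ALP: 19  (via DOK)
QRY: 21  (via ALP)
Shortest route: JCT → DOK → ALP → QRY = 21 min.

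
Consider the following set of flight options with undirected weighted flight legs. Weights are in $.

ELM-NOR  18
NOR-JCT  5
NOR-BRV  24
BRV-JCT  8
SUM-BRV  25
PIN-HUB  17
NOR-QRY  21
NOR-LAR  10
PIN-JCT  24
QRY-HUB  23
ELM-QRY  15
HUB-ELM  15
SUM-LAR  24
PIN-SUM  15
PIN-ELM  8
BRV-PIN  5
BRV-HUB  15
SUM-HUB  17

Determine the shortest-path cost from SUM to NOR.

Running Dijkstra from SUM:
SUM: 0
PIN: 15  (via SUM)
HUB: 17  (via SUM)
BRV: 20  (via PIN)
ELM: 23  (via PIN)
LAR: 24  (via SUM)
JCT: 28  (via BRV)
NOR: 33  (via JCT)
Shortest route: SUM → PIN → BRV → JCT → NOR = $33.

$33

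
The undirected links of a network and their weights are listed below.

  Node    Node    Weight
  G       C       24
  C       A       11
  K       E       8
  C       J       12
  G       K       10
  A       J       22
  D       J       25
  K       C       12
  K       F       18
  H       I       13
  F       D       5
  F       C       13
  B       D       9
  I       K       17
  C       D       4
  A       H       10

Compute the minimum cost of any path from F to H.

Enumerating some paths:
F–C–A–H: 13+11+10 = 34
F–D–C–K–I–H: 5+4+12+17+13 = 51
F–D–C–A–H: 5+4+11+10 = 30
F–K–I–H: 18+17+13 = 48
Cheapest is F–D–C–A–H at 30.

30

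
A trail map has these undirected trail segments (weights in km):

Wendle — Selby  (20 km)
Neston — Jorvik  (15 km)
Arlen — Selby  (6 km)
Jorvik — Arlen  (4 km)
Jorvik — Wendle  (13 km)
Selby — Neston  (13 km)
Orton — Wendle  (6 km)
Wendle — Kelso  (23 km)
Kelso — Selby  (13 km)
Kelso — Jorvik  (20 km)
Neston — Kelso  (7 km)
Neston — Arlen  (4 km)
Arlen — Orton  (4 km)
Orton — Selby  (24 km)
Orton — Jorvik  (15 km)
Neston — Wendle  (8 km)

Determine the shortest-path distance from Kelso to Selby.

Enumerating some paths:
Kelso - Neston - Arlen - Selby: 7+4+6 = 17
Kelso - Selby: 13 = 13
Kelso - Neston - Selby: 7+13 = 20
The minimum is 13 km via Kelso - Selby.

13 km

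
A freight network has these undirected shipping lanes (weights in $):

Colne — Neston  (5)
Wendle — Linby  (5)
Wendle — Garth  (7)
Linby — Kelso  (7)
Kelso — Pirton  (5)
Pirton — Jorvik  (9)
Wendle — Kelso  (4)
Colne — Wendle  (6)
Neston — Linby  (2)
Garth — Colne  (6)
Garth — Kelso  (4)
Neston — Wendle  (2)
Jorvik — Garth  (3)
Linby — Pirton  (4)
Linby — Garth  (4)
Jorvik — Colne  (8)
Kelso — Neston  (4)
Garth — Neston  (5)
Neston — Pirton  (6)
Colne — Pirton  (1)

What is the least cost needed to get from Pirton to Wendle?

$7

Candidate routes:
Pirton → Colne → Wendle: 1+6 = 7
Pirton → Linby → Neston → Wendle: 4+2+2 = 8
The minimum is $7 via Pirton → Colne → Wendle.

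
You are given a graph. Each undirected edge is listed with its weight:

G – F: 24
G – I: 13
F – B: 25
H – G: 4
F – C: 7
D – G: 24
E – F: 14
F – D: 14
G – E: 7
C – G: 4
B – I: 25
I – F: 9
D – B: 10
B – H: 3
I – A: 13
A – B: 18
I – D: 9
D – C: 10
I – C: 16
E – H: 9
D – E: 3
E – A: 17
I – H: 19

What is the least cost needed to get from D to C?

10

Enumerating some paths:
D → E → G → C: 3+7+4 = 14
D → C: 10 = 10
The minimum is 10 via D → C.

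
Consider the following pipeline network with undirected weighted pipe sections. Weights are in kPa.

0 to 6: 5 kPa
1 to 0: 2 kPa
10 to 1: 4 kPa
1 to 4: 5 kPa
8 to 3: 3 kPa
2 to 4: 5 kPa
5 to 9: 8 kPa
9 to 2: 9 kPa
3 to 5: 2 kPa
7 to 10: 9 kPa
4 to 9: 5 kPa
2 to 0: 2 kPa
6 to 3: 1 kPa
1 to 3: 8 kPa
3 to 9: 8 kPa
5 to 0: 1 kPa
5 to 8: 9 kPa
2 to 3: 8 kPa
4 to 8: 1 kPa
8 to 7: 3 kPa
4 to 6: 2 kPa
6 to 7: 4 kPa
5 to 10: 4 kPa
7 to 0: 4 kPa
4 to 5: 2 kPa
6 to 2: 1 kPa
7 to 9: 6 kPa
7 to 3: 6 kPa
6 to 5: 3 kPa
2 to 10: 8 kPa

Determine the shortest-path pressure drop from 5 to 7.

Enumerating some paths:
5 → 0 → 7: 1+4 = 5
5 → 3 → 6 → 7: 2+1+4 = 7
5 → 4 → 8 → 7: 2+1+3 = 6
The minimum is 5 kPa via 5 → 0 → 7.

5 kPa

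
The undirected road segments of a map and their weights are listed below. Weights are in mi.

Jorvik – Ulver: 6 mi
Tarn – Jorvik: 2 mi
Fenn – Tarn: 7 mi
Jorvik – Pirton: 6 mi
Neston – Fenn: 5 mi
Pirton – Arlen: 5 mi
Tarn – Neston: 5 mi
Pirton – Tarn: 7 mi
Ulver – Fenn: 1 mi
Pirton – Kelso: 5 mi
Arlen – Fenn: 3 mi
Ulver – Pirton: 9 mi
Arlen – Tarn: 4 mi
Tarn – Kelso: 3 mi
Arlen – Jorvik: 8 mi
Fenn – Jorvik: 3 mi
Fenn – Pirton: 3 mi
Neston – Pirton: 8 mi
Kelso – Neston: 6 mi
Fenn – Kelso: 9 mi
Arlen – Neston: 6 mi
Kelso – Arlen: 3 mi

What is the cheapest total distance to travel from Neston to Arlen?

Enumerating some paths:
Neston–Arlen: 6 = 6
Neston–Fenn–Arlen: 5+3 = 8
Neston–Tarn–Arlen: 5+4 = 9
The minimum is 6 mi via Neston–Arlen.

6 mi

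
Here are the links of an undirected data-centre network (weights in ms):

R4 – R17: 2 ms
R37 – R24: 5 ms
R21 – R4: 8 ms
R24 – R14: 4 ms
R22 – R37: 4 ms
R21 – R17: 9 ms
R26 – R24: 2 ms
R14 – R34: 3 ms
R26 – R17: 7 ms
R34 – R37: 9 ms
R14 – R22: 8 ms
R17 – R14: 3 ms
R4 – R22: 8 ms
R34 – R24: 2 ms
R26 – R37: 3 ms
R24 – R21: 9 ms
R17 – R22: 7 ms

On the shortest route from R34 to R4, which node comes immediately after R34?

R14

Compare a few routes:
R34 → R14 → R24 → R26 → R17 → R4: 3+4+2+7+2 = 18
R34 → R24 → R26 → R17 → R4: 2+2+7+2 = 13
R34 → R14 → R17 → R4: 3+3+2 = 8
R34 → R24 → R14 → R17 → R4: 2+4+3+2 = 11
Cheapest is R34 → R14 → R17 → R4 at 8 ms.
So from R34 the first move is to R14.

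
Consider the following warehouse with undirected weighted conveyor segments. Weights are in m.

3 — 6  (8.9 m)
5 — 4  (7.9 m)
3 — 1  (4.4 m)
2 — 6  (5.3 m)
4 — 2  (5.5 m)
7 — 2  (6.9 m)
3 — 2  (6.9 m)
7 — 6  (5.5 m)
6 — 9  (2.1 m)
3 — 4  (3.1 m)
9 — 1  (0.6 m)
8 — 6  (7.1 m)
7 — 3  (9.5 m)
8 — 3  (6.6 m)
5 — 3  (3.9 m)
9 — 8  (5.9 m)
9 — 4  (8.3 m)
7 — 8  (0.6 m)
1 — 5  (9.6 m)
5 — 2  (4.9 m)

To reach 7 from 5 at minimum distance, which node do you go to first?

Compare a few routes:
5 → 3 → 8 → 7: 3.9+6.6+0.6 = 11.1
5 → 2 → 7: 4.9+6.9 = 11.8
Cheapest is 5 → 3 → 8 → 7 at 11.1 m.
So from 5 the first move is to 3.

3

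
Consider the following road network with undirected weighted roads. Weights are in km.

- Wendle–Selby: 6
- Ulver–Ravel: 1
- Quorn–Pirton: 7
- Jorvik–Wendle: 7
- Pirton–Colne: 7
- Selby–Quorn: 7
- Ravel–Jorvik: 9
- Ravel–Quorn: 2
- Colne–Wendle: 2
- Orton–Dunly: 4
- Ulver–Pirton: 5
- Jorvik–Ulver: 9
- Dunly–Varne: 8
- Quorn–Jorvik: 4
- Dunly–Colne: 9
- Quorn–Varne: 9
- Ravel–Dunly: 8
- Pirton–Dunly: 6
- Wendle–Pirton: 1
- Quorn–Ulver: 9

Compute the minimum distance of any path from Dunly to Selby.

13 km

Compare a few routes:
Dunly–Colne–Wendle–Selby: 9+2+6 = 17
Dunly–Pirton–Wendle–Selby: 6+1+6 = 13
The minimum is 13 km via Dunly–Pirton–Wendle–Selby.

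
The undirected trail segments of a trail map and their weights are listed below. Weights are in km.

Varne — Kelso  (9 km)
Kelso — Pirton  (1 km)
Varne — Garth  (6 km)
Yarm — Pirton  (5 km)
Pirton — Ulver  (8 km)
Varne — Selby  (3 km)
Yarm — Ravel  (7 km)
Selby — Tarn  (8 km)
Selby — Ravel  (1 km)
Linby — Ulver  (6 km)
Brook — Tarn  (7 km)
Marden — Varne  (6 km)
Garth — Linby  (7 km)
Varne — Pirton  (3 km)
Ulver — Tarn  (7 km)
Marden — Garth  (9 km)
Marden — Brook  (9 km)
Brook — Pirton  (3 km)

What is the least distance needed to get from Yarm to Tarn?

15 km

Settle nodes by increasing distance from Yarm:
Yarm: 0
Pirton: 5  (via Yarm)
Kelso: 6  (via Pirton)
Ravel: 7  (via Yarm)
Varne: 8  (via Pirton)
Selby: 8  (via Ravel)
Brook: 8  (via Pirton)
Ulver: 13  (via Pirton)
Marden: 14  (via Varne)
Garth: 14  (via Varne)
Tarn: 15  (via Brook)
Shortest route: Yarm–Pirton–Brook–Tarn = 15 km.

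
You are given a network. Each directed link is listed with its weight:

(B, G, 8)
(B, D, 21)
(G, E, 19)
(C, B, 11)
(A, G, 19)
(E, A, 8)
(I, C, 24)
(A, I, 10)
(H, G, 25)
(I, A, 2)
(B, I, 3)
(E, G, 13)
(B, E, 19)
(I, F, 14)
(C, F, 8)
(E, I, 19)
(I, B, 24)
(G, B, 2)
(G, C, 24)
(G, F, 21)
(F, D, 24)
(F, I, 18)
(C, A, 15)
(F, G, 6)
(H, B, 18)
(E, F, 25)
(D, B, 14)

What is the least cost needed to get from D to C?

41

Running Dijkstra from D:
D: 0
B: 14  (via D)
I: 17  (via B)
A: 19  (via I)
G: 22  (via B)
F: 31  (via I)
E: 33  (via B)
C: 41  (via I)
Shortest route: D–B–I–C = 41.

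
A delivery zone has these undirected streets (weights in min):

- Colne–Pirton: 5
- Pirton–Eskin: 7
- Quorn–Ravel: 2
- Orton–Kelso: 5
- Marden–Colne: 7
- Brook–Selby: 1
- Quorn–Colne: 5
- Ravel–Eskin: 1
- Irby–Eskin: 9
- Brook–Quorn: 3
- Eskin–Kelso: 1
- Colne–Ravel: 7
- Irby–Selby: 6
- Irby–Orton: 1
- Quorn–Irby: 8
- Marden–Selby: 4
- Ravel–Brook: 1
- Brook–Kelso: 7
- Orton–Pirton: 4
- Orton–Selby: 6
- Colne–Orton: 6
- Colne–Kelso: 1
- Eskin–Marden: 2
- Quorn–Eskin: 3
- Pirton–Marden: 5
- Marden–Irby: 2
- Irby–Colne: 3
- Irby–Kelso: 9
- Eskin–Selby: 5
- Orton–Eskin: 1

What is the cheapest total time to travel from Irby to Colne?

3 min

Shortest distances from Irby:
Irby: 0
Orton: 1  (via Irby)
Marden: 2  (via Irby)
Eskin: 2  (via Orton)
Colne: 3  (via Irby)
Shortest route: Irby → Colne = 3 min.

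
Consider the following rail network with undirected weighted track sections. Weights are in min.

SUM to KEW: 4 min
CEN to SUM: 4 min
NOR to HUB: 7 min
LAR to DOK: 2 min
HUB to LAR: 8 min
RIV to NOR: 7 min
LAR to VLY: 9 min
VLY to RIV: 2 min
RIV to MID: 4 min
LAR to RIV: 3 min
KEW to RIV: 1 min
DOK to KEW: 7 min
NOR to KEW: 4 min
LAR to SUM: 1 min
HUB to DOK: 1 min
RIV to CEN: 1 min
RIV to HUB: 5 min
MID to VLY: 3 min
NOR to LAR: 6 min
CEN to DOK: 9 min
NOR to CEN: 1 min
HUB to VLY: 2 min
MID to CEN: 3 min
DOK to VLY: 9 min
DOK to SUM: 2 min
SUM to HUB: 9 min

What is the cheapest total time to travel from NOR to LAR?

Candidate routes:
NOR–CEN–RIV–LAR: 1+1+3 = 5
NOR–CEN–SUM–LAR: 1+4+1 = 6
The minimum is 5 min via NOR–CEN–RIV–LAR.

5 min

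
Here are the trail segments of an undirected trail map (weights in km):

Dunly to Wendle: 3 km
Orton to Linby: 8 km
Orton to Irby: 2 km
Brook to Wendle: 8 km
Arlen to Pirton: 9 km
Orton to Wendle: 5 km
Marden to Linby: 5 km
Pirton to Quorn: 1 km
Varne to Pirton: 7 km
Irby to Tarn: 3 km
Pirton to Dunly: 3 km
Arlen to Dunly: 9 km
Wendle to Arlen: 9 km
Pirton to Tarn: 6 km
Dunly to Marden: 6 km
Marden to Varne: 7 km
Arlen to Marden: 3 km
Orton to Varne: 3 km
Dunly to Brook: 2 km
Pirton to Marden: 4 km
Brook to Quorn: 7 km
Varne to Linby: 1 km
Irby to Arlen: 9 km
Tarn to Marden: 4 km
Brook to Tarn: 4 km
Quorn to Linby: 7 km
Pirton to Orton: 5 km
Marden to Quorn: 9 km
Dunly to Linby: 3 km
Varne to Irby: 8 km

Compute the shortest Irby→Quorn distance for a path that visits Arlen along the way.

17 km

Best Irby to Arlen: Irby → Arlen costing 9
Shortest Arlen→Quorn: Arlen → Marden → Pirton → Quorn = 8
Total via Arlen: 9 + 8 = 17 km.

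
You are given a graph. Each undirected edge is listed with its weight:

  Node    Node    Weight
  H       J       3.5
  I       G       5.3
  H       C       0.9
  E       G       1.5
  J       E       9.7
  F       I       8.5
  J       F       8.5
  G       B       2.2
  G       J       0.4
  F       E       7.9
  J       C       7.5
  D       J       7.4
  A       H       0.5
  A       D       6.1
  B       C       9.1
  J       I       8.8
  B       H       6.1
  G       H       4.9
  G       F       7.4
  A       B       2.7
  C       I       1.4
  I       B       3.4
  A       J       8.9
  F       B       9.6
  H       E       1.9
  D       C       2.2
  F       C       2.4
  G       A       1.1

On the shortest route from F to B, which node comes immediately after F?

C

Enumerating some paths:
F - C - H - A - G - B: 2.4+0.9+0.5+1.1+2.2 = 7.1
F - C - I - B: 2.4+1.4+3.4 = 7.2
F - C - H - E - G - B: 2.4+0.9+1.9+1.5+2.2 = 8.9
F - C - H - A - B: 2.4+0.9+0.5+2.7 = 6.5
Cheapest is F - C - H - A - B at 6.5.
So from F the first move is to C.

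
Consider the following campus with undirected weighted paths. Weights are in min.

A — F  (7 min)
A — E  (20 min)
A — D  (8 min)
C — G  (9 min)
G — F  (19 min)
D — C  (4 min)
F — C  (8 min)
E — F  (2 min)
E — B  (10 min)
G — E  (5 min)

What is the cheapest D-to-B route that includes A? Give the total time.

Shortest D→A: D–A = 8
Shortest A→B: A–F–E–B = 19
Total via A: 8 + 19 = 27 min.

27 min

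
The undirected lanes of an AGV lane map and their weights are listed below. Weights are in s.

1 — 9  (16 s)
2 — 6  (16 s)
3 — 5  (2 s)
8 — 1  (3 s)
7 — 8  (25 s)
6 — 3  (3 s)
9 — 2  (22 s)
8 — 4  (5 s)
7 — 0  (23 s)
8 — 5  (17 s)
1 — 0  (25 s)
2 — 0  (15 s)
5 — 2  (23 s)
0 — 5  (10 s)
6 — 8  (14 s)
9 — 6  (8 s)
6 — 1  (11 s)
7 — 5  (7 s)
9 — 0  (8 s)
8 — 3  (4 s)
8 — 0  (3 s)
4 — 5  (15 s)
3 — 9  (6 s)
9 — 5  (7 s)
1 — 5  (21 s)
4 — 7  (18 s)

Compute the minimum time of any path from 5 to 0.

Running Dijkstra from 5:
5: 0
3: 2  (via 5)
6: 5  (via 3)
8: 6  (via 3)
7: 7  (via 5)
9: 7  (via 5)
0: 9  (via 8)
Shortest route: 5 → 3 → 8 → 0 = 9 s.

9 s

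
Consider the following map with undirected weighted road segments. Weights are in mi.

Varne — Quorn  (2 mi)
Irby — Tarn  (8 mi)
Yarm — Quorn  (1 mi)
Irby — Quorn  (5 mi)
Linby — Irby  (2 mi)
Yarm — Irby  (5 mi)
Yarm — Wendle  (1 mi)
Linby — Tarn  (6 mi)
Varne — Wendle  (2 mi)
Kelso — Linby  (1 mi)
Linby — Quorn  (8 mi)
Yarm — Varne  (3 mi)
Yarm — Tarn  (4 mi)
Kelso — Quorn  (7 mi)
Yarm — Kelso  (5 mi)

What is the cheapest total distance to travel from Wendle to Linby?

Shortest distances from Wendle:
Wendle: 0
Yarm: 1  (via Wendle)
Quorn: 2  (via Yarm)
Varne: 2  (via Wendle)
Tarn: 5  (via Yarm)
Irby: 6  (via Yarm)
Kelso: 6  (via Yarm)
Linby: 7  (via Kelso)
Shortest route: Wendle → Yarm → Kelso → Linby = 7 mi.

7 mi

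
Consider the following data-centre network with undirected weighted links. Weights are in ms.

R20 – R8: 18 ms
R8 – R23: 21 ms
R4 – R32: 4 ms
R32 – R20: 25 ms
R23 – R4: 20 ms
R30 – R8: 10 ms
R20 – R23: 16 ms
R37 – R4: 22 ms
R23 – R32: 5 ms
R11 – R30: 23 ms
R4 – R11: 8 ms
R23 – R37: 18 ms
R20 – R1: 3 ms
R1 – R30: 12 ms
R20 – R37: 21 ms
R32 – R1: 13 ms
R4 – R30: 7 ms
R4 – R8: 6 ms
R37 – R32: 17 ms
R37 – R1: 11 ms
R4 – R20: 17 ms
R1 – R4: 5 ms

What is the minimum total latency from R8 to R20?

Settle nodes by increasing distance from R8:
R8: 0
R4: 6  (via R8)
R30: 10  (via R8)
R32: 10  (via R4)
R1: 11  (via R4)
R11: 14  (via R4)
R20: 14  (via R1)
Shortest route: R8–R4–R1–R20 = 14 ms.

14 ms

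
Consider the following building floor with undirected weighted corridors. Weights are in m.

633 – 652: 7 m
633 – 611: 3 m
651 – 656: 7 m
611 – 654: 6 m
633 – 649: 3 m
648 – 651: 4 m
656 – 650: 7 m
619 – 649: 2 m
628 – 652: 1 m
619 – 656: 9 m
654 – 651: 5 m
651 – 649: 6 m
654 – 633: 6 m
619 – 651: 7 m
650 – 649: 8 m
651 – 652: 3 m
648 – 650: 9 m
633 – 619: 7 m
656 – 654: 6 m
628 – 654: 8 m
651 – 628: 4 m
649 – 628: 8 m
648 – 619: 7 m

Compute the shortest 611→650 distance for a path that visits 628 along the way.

27 m

Shortest 611→628: 611–633–652–628 = 11
Shortest 628→650: 628–649–650 = 16
Total via 628: 11 + 16 = 27 m.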